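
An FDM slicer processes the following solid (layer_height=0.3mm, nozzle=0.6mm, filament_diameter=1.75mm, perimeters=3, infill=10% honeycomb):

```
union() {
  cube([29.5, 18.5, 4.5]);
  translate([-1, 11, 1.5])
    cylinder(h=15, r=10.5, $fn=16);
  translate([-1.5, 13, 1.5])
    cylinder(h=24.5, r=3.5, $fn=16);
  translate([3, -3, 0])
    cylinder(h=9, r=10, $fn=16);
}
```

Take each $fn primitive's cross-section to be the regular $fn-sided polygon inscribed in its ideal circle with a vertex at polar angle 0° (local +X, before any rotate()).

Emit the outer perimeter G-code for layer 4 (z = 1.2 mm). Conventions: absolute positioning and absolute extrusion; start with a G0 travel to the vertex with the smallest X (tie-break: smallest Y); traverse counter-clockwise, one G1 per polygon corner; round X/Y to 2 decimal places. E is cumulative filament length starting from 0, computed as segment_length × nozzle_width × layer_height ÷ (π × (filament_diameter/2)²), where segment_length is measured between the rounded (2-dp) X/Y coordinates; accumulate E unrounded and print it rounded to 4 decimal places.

G0 X-7.00 Y-3.00 Z1.20
G1 X-6.24 Y-6.83 E0.2922
G1 X-4.07 Y-10.07 E0.5840
G1 X-0.83 Y-12.24 E0.8759
G1 X3.00 Y-13.00 E1.1681
G1 X6.83 Y-12.24 E1.4603
G1 X10.07 Y-10.07 E1.7521
G1 X12.24 Y-6.83 E2.0439
G1 X13.00 Y-3.00 E2.3361
G1 X12.40 Y0.00 E2.5651
G1 X29.50 Y0.00 E3.8448
G1 X29.50 Y18.50 E5.2292
G1 X0.00 Y18.50 E7.4369
G1 X0.00 Y6.40 E8.3424
G1 X-0.83 Y6.24 E8.4056
G1 X-4.07 Y4.07 E8.6974
G1 X-6.24 Y0.83 E8.9893
G1 X-7.00 Y-3.00 E9.2815

At z = 1.2 mm: the 29.5×18.5 cube contributes its full rectangle; the cylinder at (-1, 11) is not intersected at this z (z outside [1.5, 16.5]); the cylinder at (-1.5, 13) does not reach this height (z outside [1.5, 26]); the r=10 cylinder at (3, -3) contributes a regular 16-gon of circumradius 10; Combining (union): the regions partially overlap (shared area 67.54 mm²), so overlapping operands fuse into one piece — 1 connected region. The outline is a single polygon with 17 vertices. Extrusion per mm of travel: 0.6 × 0.3 / (π × 0.875²) = 0.074835. Accumulating E over each segment gives final E = 9.2815.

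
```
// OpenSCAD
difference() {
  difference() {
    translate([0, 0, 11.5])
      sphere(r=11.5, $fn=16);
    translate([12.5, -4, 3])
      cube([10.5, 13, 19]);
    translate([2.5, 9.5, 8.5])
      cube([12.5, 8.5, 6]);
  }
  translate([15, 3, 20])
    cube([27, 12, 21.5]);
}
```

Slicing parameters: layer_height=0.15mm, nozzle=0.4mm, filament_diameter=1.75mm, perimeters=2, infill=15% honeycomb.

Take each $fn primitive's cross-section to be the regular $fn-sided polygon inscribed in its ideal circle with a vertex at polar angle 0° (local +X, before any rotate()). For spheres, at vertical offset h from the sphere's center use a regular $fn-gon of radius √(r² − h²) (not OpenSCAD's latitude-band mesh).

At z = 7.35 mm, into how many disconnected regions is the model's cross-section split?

1

At z = 7.35 mm: the r=11.5 sphere slices to a regular 16-gon of circumradius 10.725 (√(r²−h²) with h=4.15 from center); the cube at (12.5, -4) is present — its section is the full 10.5×13 rectangle; the cube at (2.5, 9.5) is not intersected at this z (z outside [8.5, 14.5]); Subtracting the remaining from the first: starting from the r=11.5 sphere, the 10.5×13 cube at (12.5, -4) misses the remaining region (no effect) — 1 connected region; the cube at (15, 3) is not intersected at this z (z outside [20, 41.5]); After the difference (first − rest): none of the subtracted shapes is present at this height, so that combined region is unchanged — 1 connected region. The result has 1 disconnected region.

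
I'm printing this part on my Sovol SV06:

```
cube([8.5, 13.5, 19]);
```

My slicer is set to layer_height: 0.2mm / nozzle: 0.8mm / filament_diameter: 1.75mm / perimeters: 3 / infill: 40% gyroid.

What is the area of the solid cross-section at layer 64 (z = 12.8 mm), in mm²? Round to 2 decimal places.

At z = 12.8 mm: the cube (footprint 8.5×13.5) is included at this height (area 114.75 mm²). Overall, the cross-section is a single solid region. Net area = 114.75 mm².

114.75 mm²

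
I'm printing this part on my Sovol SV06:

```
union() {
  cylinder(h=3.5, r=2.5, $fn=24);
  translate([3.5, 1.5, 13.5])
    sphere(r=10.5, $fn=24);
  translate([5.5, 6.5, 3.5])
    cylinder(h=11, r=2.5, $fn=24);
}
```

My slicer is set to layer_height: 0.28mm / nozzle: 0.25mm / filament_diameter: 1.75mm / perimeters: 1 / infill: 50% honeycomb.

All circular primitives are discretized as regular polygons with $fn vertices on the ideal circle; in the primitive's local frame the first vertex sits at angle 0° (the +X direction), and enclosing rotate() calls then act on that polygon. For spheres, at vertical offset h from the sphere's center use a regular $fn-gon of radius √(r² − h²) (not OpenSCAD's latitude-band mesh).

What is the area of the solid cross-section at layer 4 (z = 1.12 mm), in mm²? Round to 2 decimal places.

At z = 1.12 mm: the r=2.5 cylinder gives a regular 24-gon of circumradius 2.5 (constant along its height) (area = (24/2)·2.500²·sin(360°/24) = 19.41 mm²); the sphere at (3.5, 1.5) does not reach this height (|z−center|=12.380 > r=10.5); the cylinder at (5.5, 6.5) does not reach this height (z outside [3.5, 14.5]); Combining (union): only the r=2.5 cylinder is present, so the union is just that shape — area = 19.41 mm². Overall, the cross-section is a single solid region. Net area = 19.41 mm².

19.41 mm²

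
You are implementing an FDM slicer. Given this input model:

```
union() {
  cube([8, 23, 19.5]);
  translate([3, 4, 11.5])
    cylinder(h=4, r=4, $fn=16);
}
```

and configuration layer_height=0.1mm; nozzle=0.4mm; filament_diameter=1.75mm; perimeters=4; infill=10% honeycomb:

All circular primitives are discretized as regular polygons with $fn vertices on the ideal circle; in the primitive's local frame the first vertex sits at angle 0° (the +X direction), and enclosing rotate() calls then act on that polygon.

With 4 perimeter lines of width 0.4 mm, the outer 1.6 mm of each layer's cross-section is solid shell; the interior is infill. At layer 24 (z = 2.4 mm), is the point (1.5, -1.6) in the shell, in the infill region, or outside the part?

outside

At z = 2.4 mm: the cube (footprint 8×23) is included at this height; the cylinder at (3, 4) does not reach this height (z outside [11.5, 15.5]); Combining (union): only the 8×23 cube is present, so the union is just that shape — 1 connected region. Overall, the cross-section is a single solid region. The nearest boundary edge runs (0.00, 0.00)→(8.00, 0.00); distance from the point to it = 1.60 mm. The point is not inside any of the regions above, so it lies outside the cross-section (1.60 mm from the nearest boundary).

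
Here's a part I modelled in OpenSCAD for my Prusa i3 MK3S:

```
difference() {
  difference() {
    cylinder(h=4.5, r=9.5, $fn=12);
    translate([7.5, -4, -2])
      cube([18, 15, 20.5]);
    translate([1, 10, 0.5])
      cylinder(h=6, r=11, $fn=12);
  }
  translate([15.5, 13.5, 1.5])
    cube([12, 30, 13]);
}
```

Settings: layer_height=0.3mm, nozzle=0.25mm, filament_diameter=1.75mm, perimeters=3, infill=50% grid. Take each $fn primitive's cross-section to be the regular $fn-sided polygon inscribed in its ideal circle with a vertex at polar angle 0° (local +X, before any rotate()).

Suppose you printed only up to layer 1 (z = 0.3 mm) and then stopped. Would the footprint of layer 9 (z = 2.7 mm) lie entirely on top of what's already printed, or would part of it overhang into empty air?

entirely on top

Compare the two slices. At z = 0.3: the r=9.5 cylinder contributes a regular 12-gon of circumradius 9.5 (area = (12/2)·9.500²·sin(360°/12) = 270.75 mm²); the cube at (7.5, -4) is present — its section is the full 18×15 rectangle (area 270.00 mm²); the cylinder at (1, 10) is not intersected at this z (z outside [0.5, 6.5]); After the difference (first − rest): starting from the r=9.5 cylinder (270.75 mm²), the 18×15 cube at (7.5, -4) partially overlaps it — only the 12.60 mm² overlap (of its 270.00 mm²) is removed, clipping the outline — area = 258.15 mm²; the cube at (15.5, 13.5) does not reach this height (z outside [1.5, 14.5]); After the difference (first − rest): none of the subtracted shapes is present at this height, so the result so far is unchanged — area = 258.15 mm². At z = 2.7: the cylinder: section is a regular 12-gon, circumradius r=9.5 (area = (12/2)·9.500²·sin(360°/12) = 270.75 mm²); the cube at (7.5, -4) (footprint 18×15) is included at this height (area 270.00 mm²); the r=11 cylinder at (1, 10) contributes a regular 12-gon of circumradius 11 (area = (12/2)·11.000²·sin(360°/12) = 363.00 mm²); Taking the first minus the rest: starting from the r=9.5 cylinder (270.75 mm²), the 18×15 cube at (7.5, -4) partially overlaps it — only the 12.60 mm² overlap (of its 270.00 mm²) is removed, clipping the outline; the r=11 cylinder at (1, 10) partially overlaps it — only the 118.85 mm² overlap (of its 363.00 mm²) is removed, clipping the outline — area = 139.30 mm²; the 12×30 cube at (15.5, 13.5) contributes its full rectangle (area 360.00 mm²); Taking the first minus the rest: starting from that combined region (139.30 mm²), the 12×30 cube at (15.5, 13.5) misses the remaining region (no effect) — area = 139.30 mm². Checking containment: the cross-section at z = 2.7 is a subset of the cross-section at z = 0.3.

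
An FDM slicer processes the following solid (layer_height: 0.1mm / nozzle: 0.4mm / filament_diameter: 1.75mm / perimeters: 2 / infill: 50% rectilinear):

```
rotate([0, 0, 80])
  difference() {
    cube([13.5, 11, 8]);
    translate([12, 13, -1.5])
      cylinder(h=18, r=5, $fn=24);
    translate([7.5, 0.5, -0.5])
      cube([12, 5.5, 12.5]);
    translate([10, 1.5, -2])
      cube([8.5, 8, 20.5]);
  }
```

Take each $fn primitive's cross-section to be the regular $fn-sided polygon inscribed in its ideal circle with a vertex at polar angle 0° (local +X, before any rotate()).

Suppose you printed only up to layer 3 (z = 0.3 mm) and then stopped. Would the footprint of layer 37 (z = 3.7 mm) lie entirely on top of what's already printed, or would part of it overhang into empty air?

Compare the two slices. At z = 0.3: the cube is present — its section is the full 13.5×11 rectangle (area 148.50 mm²); the r=5 cylinder at (12, 13) contributes a regular 24-gon of circumradius 5 (area = (24/2)·5.000²·sin(360°/24) = 77.65 mm²); the 12×5.5 cube at (7.5, 0.5) contributes its full rectangle (area 66.00 mm²); the cube at (10, 1.5) (footprint 8.5×8) is included at this height (area 68.00 mm²); After the difference (first − rest): starting from the 13.5×11 cube (148.50 mm²), the r=5 cylinder at (12, 13) partially overlaps it — only the 14.09 mm² overlap (of its 77.65 mm²) is removed, clipping the outline; the 12×5.5 cube at (7.5, 0.5) partially overlaps it — only the 33.00 mm² overlap (of its 66.00 mm²) is removed, clipping the outline; the 8.5×8 cube at (10, 1.5) partially overlaps it — only the 7.49 mm² overlap (of its 68.00 mm²) is removed, clipping the outline — area = 93.92 mm²; (rotated 80° about Z; rotation is an isometry so areas/perimeters/island counts are preserved). At z = 3.7: the 13.5×11 cube contributes its full rectangle (area 148.50 mm²); the cylinder at (12, 13): section is a regular 24-gon, circumradius r=5 (area = (24/2)·5.000²·sin(360°/24) = 77.65 mm²); the 12×5.5 cube at (7.5, 0.5) contributes its full rectangle (area 66.00 mm²); the cube at (10, 1.5) is present — its section is the full 8.5×8 rectangle (area 68.00 mm²); Taking the first minus the rest: starting from the 13.5×11 cube (148.50 mm²), the r=5 cylinder at (12, 13) partially overlaps it — only the 14.09 mm² overlap (of its 77.65 mm²) is removed, clipping the outline; the 12×5.5 cube at (7.5, 0.5) partially overlaps it — only the 33.00 mm² overlap (of its 66.00 mm²) is removed, clipping the outline; the 8.5×8 cube at (10, 1.5) partially overlaps it — only the 7.49 mm² overlap (of its 68.00 mm²) is removed, clipping the outline — area = 93.92 mm²; (rotated 80° about Z; rotation is an isometry so areas/perimeters/island counts are preserved). Checking containment: the cross-section at z = 3.7 is a subset of the cross-section at z = 0.3.

entirely on top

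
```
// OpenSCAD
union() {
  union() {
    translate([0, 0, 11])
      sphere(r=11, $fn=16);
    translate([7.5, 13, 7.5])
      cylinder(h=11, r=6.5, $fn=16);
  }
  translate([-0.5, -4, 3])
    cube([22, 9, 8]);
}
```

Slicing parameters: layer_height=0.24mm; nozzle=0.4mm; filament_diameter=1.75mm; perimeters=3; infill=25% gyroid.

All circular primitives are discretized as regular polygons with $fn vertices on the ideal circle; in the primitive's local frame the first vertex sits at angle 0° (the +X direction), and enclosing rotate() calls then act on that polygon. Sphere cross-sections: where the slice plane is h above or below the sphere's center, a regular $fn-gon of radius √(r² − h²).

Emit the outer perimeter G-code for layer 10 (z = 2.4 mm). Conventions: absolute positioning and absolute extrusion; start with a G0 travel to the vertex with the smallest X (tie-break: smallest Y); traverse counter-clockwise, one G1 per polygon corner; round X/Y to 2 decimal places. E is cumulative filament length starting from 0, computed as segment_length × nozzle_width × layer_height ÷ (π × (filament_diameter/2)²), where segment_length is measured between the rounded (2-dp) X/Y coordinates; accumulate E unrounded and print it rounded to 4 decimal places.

At z = 2.4 mm: the r=11 sphere slices to a regular 16-gon of circumradius 6.859 (√(r²−h²) with h=8.6 from center); the cylinder at (7.5, 13) is not intersected at this z (z outside [7.5, 18.5]); Combining (union): only the r=11 sphere is present, so the union is just that shape — 1 connected region; the cube at (-0.5, -4) is not intersected at this z (z outside [3, 11]); Merging all regions: only that combined region is present, so the union is just that shape — 1 connected region. The outline is a single polygon with 16 vertices. Extrusion per mm of travel: 0.4 × 0.24 / (π × 0.875²) = 0.039912. Accumulating E over each segment gives final E = 1.7092.

G0 X-6.86 Y0.00 Z2.40
G1 X-6.34 Y-2.62 E0.1066
G1 X-4.85 Y-4.85 E0.2137
G1 X-2.62 Y-6.34 E0.3207
G1 X0.00 Y-6.86 E0.4273
G1 X2.62 Y-6.34 E0.5339
G1 X4.85 Y-4.85 E0.6410
G1 X6.34 Y-2.62 E0.7480
G1 X6.86 Y0.00 E0.8546
G1 X6.34 Y2.62 E0.9612
G1 X4.85 Y4.85 E1.0683
G1 X2.62 Y6.34 E1.1753
G1 X0.00 Y6.86 E1.2819
G1 X-2.62 Y6.34 E1.3885
G1 X-4.85 Y4.85 E1.4956
G1 X-6.34 Y2.62 E1.6026
G1 X-6.86 Y0.00 E1.7092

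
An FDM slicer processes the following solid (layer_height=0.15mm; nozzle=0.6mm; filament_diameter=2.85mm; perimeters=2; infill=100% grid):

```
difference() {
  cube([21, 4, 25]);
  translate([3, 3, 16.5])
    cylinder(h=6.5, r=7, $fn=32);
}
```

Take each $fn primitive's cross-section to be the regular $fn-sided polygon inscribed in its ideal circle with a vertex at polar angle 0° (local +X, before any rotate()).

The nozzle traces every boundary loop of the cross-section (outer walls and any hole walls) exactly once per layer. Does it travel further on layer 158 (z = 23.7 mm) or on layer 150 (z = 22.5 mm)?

layer 158 (z = 23.7 mm)

Layer 158 (z = 23.7): the cube is present — its section is the full 21×4 rectangle (perimeter 50.00 mm); the cylinder at (3, 3) is not intersected at this z (z outside [16.5, 23]); Taking the first minus the rest: none of the subtracted shapes is present at this height, so the 21×4 cube is unchanged — boundary = 50.00 mm. So its perimeter = 50.00 mm. Layer 150 (z = 22.5): the cube is present — its section is the full 21×4 rectangle (perimeter 50.00 mm); the r=7 cylinder at (3, 3) contributes a regular 32-gon of circumradius 7 (perimeter = 2·32·7.000·sin(180°/32) = 43.91 mm); Taking the first minus the rest: starting from the 21×4 cube, the r=7 cylinder at (3, 3) partially overlaps it — only the 39.22 mm² overlap (of its 152.95 mm²) is removed, clipping the outline — boundary = 30.92 mm. So its perimeter = 30.92 mm. Layer 158 is larger (50.00 vs 30.92 mm).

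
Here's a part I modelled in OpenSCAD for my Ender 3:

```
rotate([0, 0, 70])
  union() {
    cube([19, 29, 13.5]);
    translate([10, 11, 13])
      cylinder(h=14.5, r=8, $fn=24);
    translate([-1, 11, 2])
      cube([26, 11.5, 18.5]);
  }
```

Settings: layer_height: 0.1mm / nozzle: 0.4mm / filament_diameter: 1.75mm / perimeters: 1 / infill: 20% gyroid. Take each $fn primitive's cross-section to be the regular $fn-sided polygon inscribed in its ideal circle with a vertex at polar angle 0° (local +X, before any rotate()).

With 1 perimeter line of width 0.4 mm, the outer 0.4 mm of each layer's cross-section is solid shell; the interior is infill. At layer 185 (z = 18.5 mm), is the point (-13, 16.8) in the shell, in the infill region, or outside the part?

At z = 18.5 mm: the cube does not reach this height (z outside [0, 13.5]); the r=8 cylinder at (10, 11) gives a regular 24-gon of circumradius 8 (constant along its height); the cube at (-1, 11) (footprint 26×11.5) is included at this height; Merging all regions: the regions partially overlap (shared area 99.39 mm²), so overlapping operands fuse into one piece — 1 connected region; (whole slice rotated 70° about Z — lengths, areas and connectivity unchanged). Overall, the cross-section is a single solid region. Undo the 70° rotation: the query point maps to (11.341, 17.962) in the un-rotated model frame. The nearest boundary edge runs (-1.00, 22.50)→(25.00, 22.50); distance from the point to it = 4.54 mm. The point is inside the cross-section and 4.54 mm from the nearest boundary — more than the 0.4 mm shell width (1 × 0.4), so it's in the infill interior.

infill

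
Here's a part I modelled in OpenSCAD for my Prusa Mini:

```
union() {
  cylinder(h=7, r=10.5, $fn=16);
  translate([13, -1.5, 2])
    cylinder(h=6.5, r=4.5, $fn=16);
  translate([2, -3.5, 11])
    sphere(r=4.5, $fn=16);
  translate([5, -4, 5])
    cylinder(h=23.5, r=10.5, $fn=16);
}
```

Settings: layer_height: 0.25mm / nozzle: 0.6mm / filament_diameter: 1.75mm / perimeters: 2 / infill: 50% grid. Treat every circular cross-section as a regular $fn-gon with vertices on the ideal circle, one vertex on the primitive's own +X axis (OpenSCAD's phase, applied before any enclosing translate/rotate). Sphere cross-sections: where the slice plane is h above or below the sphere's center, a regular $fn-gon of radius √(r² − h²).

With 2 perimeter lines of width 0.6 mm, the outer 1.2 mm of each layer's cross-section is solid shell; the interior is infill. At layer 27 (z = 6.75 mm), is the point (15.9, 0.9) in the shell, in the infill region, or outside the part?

At z = 6.75 mm: the cylinder: section is a regular 16-gon, circumradius r=10.5; the r=4.5 cylinder at (13, -1.5) gives a regular 16-gon of circumradius 4.5 (constant along its height); the r=4.5 sphere at (2, -3.5) slices to a regular 16-gon of circumradius 1.479 (√(r²−h²) with h=4.25 from center); the r=10.5 cylinder at (5, -4) gives a regular 16-gon of circumradius 10.5 (constant along its height); Merging all regions: the regions partially overlap (shared area 259.18 mm²), so overlapping operands fuse into one piece — 1 connected region. Overall, the cross-section is a single solid region. The nearest boundary edge runs (16.18, 1.68)→(17.16, 0.22); distance from the point to it = 0.67 mm. The point is inside the cross-section, 0.67 mm from the nearest boundary — within the 1.2 mm shell band (2 × 0.6).

shell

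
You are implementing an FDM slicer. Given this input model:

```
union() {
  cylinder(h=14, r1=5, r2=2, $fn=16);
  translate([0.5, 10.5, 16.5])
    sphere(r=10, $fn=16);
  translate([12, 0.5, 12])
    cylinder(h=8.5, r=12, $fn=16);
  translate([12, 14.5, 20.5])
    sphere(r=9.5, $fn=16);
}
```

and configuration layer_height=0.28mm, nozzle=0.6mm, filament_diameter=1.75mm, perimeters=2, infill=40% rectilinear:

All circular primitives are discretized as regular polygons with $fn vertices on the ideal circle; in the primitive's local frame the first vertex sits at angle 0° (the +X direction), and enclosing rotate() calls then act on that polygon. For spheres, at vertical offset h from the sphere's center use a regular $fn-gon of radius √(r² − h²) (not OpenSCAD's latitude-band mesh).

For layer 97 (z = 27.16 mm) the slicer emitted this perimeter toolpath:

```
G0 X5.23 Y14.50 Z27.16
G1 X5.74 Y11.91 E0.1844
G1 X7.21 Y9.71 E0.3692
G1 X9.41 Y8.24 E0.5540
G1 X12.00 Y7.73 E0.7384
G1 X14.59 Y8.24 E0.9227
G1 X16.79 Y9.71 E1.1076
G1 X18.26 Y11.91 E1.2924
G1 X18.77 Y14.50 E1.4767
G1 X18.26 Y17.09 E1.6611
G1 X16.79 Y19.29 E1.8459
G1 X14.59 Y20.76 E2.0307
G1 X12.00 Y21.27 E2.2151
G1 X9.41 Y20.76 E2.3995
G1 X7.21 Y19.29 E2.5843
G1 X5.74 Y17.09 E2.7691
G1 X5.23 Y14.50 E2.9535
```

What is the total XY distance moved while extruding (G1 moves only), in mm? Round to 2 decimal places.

Sum the Euclidean lengths of each G1 segment: total = 42.29 mm.

42.29 mm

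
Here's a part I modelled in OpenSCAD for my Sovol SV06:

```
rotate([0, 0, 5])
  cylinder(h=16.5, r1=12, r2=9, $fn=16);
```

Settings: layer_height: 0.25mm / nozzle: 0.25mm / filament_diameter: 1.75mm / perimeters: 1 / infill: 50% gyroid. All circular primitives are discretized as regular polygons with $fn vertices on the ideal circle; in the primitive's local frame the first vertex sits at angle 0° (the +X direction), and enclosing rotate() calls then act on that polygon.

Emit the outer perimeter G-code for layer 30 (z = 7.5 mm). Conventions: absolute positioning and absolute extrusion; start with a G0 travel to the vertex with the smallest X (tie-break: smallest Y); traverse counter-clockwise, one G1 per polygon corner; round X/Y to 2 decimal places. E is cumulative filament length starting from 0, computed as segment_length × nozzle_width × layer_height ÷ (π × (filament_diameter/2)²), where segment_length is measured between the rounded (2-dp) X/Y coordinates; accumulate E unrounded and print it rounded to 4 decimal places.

At z = 7.5 mm: the cone contributes a regular 16-gon of circumradius 10.636 (interpolated between r1=12 and r2=9 at t=0.455); (whole slice rotated 5° about Z — lengths, areas and connectivity unchanged). The outline is a single polygon with 16 vertices. Extrusion per mm of travel: 0.25 × 0.25 / (π × 0.875²) = 0.025984. Accumulating E over each segment gives final E = 1.7254.

G0 X-10.60 Y-0.93 Z7.50
G1 X-9.43 Y-4.91 E0.1078
G1 X-6.84 Y-8.15 E0.2156
G1 X-3.20 Y-10.14 E0.3234
G1 X0.93 Y-10.60 E0.4314
G1 X4.91 Y-9.43 E0.5391
G1 X8.15 Y-6.84 E0.6469
G1 X10.14 Y-3.20 E0.7547
G1 X10.60 Y0.93 E0.8627
G1 X9.43 Y4.91 E0.9705
G1 X6.84 Y8.15 E1.0783
G1 X3.20 Y10.14 E1.1861
G1 X-0.93 Y10.60 E1.2941
G1 X-4.91 Y9.43 E1.4019
G1 X-8.15 Y6.84 E1.5096
G1 X-10.14 Y3.20 E1.6174
G1 X-10.60 Y-0.93 E1.7254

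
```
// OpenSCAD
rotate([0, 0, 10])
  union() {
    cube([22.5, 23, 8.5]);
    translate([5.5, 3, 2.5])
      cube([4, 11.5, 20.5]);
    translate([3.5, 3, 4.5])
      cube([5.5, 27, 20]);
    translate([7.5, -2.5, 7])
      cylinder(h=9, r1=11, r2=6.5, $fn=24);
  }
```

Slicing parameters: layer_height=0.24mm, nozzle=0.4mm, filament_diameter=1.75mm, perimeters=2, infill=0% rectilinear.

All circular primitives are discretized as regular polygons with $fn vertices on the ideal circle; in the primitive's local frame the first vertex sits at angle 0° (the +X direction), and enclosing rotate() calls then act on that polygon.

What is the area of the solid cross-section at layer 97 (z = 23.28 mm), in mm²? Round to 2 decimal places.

At z = 23.28 mm: the cube is not intersected at this z (z outside [0, 8.5]); the cube at (5.5, 3) does not reach this height (z outside [2.5, 23]); the cube at (3.5, 3) is present — its section is the full 5.5×27 rectangle (area 148.50 mm²); the cone at (7.5, -2.5) is not intersected at this z (z outside [7, 16]); Combining (union): only the 5.5×27 cube at (3.5, 3) is present, so the union is just that shape — area = 148.50 mm²; (whole slice rotated 10° about Z — lengths, areas and connectivity unchanged). Overall, the cross-section is a single solid region. Net area = 148.50 mm².

148.50 mm²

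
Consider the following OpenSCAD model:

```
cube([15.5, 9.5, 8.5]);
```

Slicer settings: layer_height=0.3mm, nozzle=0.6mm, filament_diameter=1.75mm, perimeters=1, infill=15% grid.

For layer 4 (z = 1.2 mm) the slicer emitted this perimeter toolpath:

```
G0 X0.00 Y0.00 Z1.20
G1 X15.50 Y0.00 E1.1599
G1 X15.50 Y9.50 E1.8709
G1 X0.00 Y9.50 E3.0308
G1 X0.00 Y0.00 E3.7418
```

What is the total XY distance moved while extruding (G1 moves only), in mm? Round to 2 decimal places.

Sum the Euclidean lengths of each G1 segment: total = 50.00 mm.

50.00 mm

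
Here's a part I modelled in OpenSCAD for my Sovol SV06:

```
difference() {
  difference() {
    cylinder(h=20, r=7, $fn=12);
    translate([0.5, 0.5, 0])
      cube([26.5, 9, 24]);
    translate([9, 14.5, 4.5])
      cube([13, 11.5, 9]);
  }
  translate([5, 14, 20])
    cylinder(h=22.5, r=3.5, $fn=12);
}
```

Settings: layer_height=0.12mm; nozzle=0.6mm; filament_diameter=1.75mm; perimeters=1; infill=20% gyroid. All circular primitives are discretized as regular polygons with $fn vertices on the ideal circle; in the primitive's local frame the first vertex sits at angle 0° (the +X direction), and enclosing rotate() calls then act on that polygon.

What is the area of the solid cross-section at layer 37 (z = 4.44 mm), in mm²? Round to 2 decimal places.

At z = 4.44 mm: the r=7 cylinder gives a regular 12-gon of circumradius 7 (constant along its height) (area = (12/2)·7.000²·sin(360°/12) = 147.00 mm²); the cube at (0.5, 0.5) (footprint 26.5×9) is included at this height (area 238.50 mm²); the cube at (9, 14.5) is absent (z outside [4.5, 13.5]); Subtracting the remaining from the first: starting from the r=7 cylinder (147.00 mm²), the 26.5×9 cube at (0.5, 0.5) partially overlaps it — only the 30.07 mm² overlap (of its 238.50 mm²) is removed, clipping the outline — area = 116.93 mm²; the cylinder at (5, 14) is absent (z outside [20, 42.5]); Subtracting the remaining from the first: none of the subtracted shapes is present at this height, so that combined region is unchanged — area = 116.93 mm². Overall, the cross-section is a single solid region. Net area = 116.93 mm².

116.93 mm²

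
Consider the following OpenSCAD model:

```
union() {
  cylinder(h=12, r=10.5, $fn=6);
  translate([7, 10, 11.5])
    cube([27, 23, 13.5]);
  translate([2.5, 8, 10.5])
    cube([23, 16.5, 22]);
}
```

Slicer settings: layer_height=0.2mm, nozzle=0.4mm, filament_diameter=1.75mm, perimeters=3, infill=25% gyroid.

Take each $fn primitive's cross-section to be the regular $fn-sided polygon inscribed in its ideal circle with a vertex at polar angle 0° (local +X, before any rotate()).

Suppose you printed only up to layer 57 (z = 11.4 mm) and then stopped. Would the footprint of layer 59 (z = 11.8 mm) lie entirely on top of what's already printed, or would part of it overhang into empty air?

Compare the two slices. At z = 11.4: the r=10.5 cylinder contributes a regular 6-gon of circumradius 10.5 (area = (6/2)·10.500²·sin(360°/6) = 286.44 mm²); the cube at (7, 10) is absent (z outside [11.5, 25]); the 23×16.5 cube at (2.5, 8) contributes its full rectangle (area 379.50 mm²); Merging all regions: the regions partially overlap — summed areas 665.94 mm² minus the doubly-counted overlap 3.35 mm² gives 662.59 mm² — area = 662.59 mm². At z = 11.8: the r=10.5 cylinder gives a regular 6-gon of circumradius 10.5 (constant along its height) (area = (6/2)·10.500²·sin(360°/6) = 286.44 mm²); the cube at (7, 10) is present — its section is the full 27×23 rectangle (area 621.00 mm²); the cube at (2.5, 8) is present — its section is the full 23×16.5 rectangle (area 379.50 mm²); Merging all regions: the regions partially overlap — summed areas 1286.94 mm² minus the doubly-counted overlap 271.60 mm² gives 1015.34 mm² — area = 1015.34 mm². Checking containment: at z = 11.8 the cross-section extends beyond the z = 11.4 cross-section by about 352.75 mm².

part overhangs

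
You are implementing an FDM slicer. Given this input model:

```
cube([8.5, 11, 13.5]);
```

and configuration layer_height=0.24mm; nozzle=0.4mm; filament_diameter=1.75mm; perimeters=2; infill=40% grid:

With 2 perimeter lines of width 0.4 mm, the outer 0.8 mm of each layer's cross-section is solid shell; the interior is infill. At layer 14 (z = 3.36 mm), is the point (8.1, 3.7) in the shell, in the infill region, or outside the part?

At z = 3.36 mm: the 8.5×11 cube contributes its full rectangle. Overall, the cross-section is a single solid region. The nearest boundary edge runs (8.50, 0.00)→(8.50, 11.00); distance from the point to it = 0.40 mm. The point is inside the cross-section, 0.40 mm from the nearest boundary — within the 0.8 mm shell band (2 × 0.4).

shell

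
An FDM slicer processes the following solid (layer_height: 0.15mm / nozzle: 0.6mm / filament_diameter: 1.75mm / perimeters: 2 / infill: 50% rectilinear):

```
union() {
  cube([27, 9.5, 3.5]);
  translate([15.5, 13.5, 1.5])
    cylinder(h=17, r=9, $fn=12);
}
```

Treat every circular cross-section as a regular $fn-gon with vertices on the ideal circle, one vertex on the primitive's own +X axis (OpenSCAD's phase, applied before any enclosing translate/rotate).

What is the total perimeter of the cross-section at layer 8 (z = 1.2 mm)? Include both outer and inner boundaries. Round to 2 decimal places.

At z = 1.2 mm: the cube (footprint 27×9.5) is included at this height (perimeter 73.00 mm); the cylinder at (15.5, 13.5) is not intersected at this z (z outside [1.5, 18.5]); Taking the union: only the 27×9.5 cube is present, so the union is just that shape — boundary = 73.00 mm. Overall, the cross-section is a single solid region. Total boundary length (outer) = 73.00 mm.

73.00 mm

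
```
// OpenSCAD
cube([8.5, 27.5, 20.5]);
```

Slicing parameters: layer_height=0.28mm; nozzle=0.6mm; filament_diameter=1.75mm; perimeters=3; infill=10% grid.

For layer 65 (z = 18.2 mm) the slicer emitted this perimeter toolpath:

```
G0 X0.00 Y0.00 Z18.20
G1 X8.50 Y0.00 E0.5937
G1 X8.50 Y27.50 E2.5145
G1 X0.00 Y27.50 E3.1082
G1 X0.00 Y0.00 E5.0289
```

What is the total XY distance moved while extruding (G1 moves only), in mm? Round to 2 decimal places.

72.00 mm

Sum the Euclidean lengths of each G1 segment: total = 72.00 mm.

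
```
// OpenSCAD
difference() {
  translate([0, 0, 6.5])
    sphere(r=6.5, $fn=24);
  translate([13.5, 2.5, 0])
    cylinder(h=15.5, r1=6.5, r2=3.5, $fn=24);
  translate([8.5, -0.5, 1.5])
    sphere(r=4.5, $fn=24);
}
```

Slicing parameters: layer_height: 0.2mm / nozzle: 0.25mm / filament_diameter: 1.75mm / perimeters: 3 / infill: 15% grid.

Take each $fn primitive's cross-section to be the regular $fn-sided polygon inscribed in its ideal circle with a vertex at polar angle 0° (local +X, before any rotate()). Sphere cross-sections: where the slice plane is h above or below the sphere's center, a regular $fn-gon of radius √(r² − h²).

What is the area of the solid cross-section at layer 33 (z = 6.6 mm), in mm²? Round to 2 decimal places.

At z = 6.6 mm: the r=6.5 sphere slices to a regular 24-gon of circumradius 6.499 (√(r²−h²) with h=0.1 from center) (area = (24/2)·6.499²·sin(360°/24) = 131.19 mm²); the cone at (13.5, 2.5) (r1=6.5→r2=3.5) has section circumradius 5.223 here — a regular 24-gon (area = (24/2)·5.223²·sin(360°/24) = 84.71 mm²); the sphere at (8.5, -0.5) is not intersected at this z (|z−center|=5.100 > r=4.5); Taking the first minus the rest: starting from the r=6.5 sphere (131.19 mm²), the cone at (13.5, 2.5) misses the remaining region (no effect) — area = 131.19 mm². Overall, the cross-section is a single solid region. Net area = 131.19 mm².

131.19 mm²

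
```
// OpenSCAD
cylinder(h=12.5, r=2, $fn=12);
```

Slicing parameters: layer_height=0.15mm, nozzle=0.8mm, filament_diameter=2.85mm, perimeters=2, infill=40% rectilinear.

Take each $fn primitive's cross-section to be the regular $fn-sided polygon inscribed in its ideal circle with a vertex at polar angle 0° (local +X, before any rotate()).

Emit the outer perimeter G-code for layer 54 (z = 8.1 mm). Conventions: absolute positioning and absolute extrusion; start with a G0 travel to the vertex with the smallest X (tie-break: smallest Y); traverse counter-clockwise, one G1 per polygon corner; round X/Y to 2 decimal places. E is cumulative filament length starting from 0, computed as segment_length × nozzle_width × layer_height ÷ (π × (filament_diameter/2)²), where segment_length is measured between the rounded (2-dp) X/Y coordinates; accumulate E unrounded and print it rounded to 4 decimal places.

G0 X-2.00 Y0.00 Z8.10
G1 X-1.73 Y-1.00 E0.0195
G1 X-1.00 Y-1.73 E0.0389
G1 X0.00 Y-2.00 E0.0584
G1 X1.00 Y-1.73 E0.0779
G1 X1.73 Y-1.00 E0.0973
G1 X2.00 Y0.00 E0.1168
G1 X1.73 Y1.00 E0.1363
G1 X1.00 Y1.73 E0.1557
G1 X0.00 Y2.00 E0.1752
G1 X-1.00 Y1.73 E0.1946
G1 X-1.73 Y1.00 E0.2141
G1 X-2.00 Y0.00 E0.2336

At z = 8.1 mm: the cylinder: section is a regular 12-gon, circumradius r=2. The outline is a single polygon with 12 vertices. Extrusion per mm of travel: 0.8 × 0.15 / (π × 1.425²) = 0.018811. Accumulating E over each segment gives final E = 0.2336.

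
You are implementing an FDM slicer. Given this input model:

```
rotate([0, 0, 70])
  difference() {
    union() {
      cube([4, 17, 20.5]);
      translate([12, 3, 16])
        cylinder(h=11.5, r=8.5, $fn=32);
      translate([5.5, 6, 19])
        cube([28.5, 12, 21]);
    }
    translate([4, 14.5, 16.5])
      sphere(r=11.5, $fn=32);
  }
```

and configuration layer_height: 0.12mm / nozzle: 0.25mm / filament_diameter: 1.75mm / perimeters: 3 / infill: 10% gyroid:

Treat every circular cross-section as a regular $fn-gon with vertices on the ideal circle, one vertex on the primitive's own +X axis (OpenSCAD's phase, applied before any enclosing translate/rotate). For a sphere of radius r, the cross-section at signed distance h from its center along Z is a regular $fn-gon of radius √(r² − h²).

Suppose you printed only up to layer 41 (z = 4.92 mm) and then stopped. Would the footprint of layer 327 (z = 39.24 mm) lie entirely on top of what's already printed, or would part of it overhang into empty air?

part overhangs

Compare the two slices. At z = 4.92: the cube is present — its section is the full 4×17 rectangle (area 68.00 mm²); the cylinder at (12, 3) does not reach this height (z outside [16, 27.5]); the cube at (5.5, 6) does not reach this height (z outside [19, 40]); Merging all regions: only the 4×17 cube is present, so the union is just that shape — area = 68.00 mm²; the sphere at (4, 14.5) does not reach this height (|z−center|=11.580 > r=11.5); After the difference (first − rest): none of the subtracted shapes is present at this height, so that combined region is unchanged — area = 68.00 mm²; (whole slice rotated 70° about Z — lengths, areas and connectivity unchanged). At z = 39.24: the cube does not reach this height (z outside [0, 20.5]); the cylinder at (12, 3) is not intersected at this z (z outside [16, 27.5]); the cube at (5.5, 6) (footprint 28.5×12) is included at this height (area 342.00 mm²); Taking the union: only the 28.5×12 cube at (5.5, 6) is present, so the union is just that shape — area = 342.00 mm²; the sphere at (4, 14.5) is not intersected at this z (|z−center|=22.740 > r=11.5); After the difference (first − rest): none of the subtracted shapes is present at this height, so that combined region is unchanged — area = 342.00 mm²; (rotated 70° about Z; rotation is an isometry so areas/perimeters/island counts are preserved). Checking containment: at z = 39.24 the cross-section extends beyond the z = 4.92 cross-section by about 342.00 mm².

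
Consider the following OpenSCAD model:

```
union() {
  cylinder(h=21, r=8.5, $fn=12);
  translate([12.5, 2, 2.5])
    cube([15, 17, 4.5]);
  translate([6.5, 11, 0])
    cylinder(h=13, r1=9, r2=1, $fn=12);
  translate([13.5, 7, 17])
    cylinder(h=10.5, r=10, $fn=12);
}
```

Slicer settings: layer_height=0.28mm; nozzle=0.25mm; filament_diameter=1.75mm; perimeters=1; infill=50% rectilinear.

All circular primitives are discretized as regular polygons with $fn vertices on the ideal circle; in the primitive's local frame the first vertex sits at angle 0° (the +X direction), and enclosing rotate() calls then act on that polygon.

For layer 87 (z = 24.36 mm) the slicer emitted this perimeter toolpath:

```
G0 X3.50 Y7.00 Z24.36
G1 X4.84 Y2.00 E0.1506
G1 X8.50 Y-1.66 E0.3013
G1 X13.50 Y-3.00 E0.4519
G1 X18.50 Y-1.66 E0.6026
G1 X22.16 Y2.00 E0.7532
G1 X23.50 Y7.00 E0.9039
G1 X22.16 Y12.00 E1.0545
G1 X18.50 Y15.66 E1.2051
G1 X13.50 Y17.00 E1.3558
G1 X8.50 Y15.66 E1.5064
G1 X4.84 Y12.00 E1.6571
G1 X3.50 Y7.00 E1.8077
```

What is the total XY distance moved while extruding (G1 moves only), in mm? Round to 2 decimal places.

Sum the Euclidean lengths of each G1 segment: total = 62.12 mm.

62.12 mm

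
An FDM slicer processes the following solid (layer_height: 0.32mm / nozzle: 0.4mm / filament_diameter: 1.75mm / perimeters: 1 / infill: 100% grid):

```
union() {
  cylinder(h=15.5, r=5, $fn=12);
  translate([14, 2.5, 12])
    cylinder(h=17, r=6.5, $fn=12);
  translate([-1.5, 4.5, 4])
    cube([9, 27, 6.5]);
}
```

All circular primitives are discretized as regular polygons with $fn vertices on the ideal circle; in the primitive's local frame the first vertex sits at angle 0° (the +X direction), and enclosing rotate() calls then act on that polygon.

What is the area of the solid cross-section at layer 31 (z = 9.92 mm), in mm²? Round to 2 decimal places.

317.08 mm²

At z = 9.92 mm: the r=5 cylinder contributes a regular 12-gon of circumradius 5 (area = (12/2)·5.000²·sin(360°/12) = 75.00 mm²); the cylinder at (14, 2.5) is not intersected at this z (z outside [12, 29]); the cube at (-1.5, 4.5) (footprint 9×27) is included at this height (area 243.00 mm²); Merging all regions: the regions partially overlap — summed areas 318.00 mm² minus the doubly-counted overlap 0.92 mm² gives 317.08 mm² — area = 317.08 mm². Overall, the cross-section is a single solid region. Net area = 317.08 mm².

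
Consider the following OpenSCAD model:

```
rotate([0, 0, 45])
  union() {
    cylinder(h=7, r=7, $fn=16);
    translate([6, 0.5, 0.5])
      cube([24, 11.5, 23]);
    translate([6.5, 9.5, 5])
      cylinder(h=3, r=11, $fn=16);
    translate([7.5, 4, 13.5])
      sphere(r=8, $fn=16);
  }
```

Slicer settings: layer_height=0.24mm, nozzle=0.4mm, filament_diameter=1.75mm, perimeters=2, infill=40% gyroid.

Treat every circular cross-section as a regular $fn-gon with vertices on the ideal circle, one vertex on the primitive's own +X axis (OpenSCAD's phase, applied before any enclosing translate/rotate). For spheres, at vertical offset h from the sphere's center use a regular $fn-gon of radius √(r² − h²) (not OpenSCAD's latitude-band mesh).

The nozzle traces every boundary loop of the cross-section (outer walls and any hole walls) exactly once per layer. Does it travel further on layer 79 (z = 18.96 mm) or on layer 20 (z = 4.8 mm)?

layer 20 (z = 4.8 mm)

Layer 79 (z = 18.96): the cylinder does not reach this height (z outside [0, 7]); the cube at (6, 0.5) is present — its section is the full 24×11.5 rectangle (perimeter 71.00 mm); the cylinder at (6.5, 9.5) does not reach this height (z outside [5, 8]); the sphere at (7.5, 4): section is a regular 16-gon, circumradius = √(r²−h²) = √(8²−5.46²) = 5.847 (perimeter = 2·16·5.847·sin(180°/16) = 36.50 mm); Combining (union): the regions partially overlap (shared area 58.84 mm²), so the edge portions inside another operand are dropped and the merged outline is re-measured after clipping — boundary = 77.94 mm; (rotated 45° about Z; rotation is an isometry so areas/perimeters/island counts are preserved). So its perimeter = 77.94 mm. Layer 20 (z = 4.8): the r=7 cylinder gives a regular 16-gon of circumradius 7 (constant along its height) (perimeter = 2·16·7.000·sin(180°/16) = 43.70 mm); the cube at (6, 0.5) (footprint 24×11.5) is included at this height (perimeter 71.00 mm); the cylinder at (6.5, 9.5) does not reach this height (z outside [5, 8]); the sphere at (7.5, 4) is not intersected at this z (|z−center|=8.700 > r=8); Merging all regions: the regions partially overlap (shared area 1.65 mm²), so the edge portions inside another operand are dropped and the merged outline is re-measured after clipping — boundary = 107.86 mm; (whole slice rotated 45° about Z — lengths, areas and connectivity unchanged). So its perimeter = 107.86 mm. Layer 20 is larger (107.86 vs 77.94 mm).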